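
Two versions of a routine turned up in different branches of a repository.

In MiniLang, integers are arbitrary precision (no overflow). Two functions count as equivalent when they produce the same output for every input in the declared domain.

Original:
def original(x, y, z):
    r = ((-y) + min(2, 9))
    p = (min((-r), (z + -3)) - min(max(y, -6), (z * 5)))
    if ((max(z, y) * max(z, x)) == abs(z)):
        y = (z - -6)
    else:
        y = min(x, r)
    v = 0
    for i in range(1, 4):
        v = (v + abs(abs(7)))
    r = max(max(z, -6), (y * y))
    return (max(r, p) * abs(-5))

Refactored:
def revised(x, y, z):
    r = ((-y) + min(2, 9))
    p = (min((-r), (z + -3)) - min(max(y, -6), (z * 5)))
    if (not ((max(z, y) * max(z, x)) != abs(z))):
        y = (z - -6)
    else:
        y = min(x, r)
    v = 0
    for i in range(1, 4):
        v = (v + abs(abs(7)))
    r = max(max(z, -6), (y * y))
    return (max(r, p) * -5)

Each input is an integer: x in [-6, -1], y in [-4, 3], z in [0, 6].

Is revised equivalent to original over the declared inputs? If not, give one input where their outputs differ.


The rewrite breaks on x=-6, y=-4, z=0, where the results are 180 and -180.
original: r = 6; p = -2; ((max(z, y) * max(z, x)) == abs(z)) -> true; y = 6; v = 0; [i=1]; v = 7; [i=2]; v = 14; [i=3]; v = 21; r = 36; return 180
revised: r = 6; p = -2; (not ((max(z, y) * max(z, x)) != abs(z))) -> true; y = 6; v = 0; [i=1]; v = 7; [i=2]; v = 14; [i=3]; v = 21; r = 36; return -180
verdict: not equivalent; witness: x=-6, y=-4, z=0


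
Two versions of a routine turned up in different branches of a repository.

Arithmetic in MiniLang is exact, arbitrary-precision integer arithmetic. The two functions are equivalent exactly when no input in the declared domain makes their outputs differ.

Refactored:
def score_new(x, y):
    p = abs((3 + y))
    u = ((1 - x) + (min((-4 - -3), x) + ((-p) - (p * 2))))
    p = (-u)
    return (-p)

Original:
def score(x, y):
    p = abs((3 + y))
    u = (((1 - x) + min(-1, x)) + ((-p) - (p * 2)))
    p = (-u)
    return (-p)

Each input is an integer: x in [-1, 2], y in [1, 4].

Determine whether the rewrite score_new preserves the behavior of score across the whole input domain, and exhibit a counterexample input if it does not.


Side by side, the visible changes include: arithmetic usage differs, and constant usage differs.
Tracing x=-1, y=1: score: p becomes 4; next u becomes -11; next p becomes 11; next final value -11 | score_new: p becomes 4; next u becomes -11; next p becomes 11; next final value -11 — matching result -11.
Checked all 16 inputs in the declared domain: the outputs agree on every one.
verdict: equivalent


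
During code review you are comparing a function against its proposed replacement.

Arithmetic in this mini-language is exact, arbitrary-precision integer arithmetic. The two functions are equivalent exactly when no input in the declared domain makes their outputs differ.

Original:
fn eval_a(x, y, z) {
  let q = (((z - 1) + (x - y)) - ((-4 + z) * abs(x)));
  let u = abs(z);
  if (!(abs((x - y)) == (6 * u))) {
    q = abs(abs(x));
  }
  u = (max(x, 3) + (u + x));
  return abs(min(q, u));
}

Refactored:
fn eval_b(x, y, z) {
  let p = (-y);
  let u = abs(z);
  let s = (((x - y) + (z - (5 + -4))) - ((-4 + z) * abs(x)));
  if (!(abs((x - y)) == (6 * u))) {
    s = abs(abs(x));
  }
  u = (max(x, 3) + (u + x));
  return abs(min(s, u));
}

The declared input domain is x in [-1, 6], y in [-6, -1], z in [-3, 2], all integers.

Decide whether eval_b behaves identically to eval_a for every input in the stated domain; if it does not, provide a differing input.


The two versions differ — the changes include arithmetic usage differs; and local variable names differ; and constant usage differs; and statement counts differ.
One worked example (x=-1, y=-6, z=-3) — eval_a: q := 8 | u := 3 | (!(abs((x - y)) == (6 * u))): true | q := 1 | u := 5 | result 1; eval_b: p := 6 | u := 3 | s := 8 | (!(abs((x - y)) == (6 * u))): true | s := 1 | u := 5 | result 1; agreement on 1.
Across all 288 domain points the two functions coincide.
verdict: equivalent


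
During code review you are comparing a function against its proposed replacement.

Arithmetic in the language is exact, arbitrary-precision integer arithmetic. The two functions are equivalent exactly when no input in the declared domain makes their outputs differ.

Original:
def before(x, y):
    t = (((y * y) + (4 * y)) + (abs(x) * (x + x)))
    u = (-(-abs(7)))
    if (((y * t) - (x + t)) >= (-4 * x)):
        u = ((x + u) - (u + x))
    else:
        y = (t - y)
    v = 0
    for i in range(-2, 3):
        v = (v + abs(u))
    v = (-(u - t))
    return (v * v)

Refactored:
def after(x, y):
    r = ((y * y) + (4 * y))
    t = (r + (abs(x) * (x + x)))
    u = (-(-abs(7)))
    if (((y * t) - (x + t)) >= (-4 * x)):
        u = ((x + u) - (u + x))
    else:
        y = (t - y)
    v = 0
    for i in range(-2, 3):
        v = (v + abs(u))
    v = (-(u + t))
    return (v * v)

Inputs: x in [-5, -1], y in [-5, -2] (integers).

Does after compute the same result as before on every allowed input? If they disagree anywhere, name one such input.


Try x=-1, y=-5.
before: t := 3 | u := 7 | (((y * t) - (x + t)) >= (-4 * x)): false | y := 8 | v := 0 | iter i=-2: | v := 7 | iter i=-1: | v := 14 | iter i=0: | v := 21 | iter i=1: | v := 28 | iter i=2: | v := 35 | v := -4 | result 16
after: r := 5 | t := 3 | u := 7 | (((y * t) - (x + t)) >= (-4 * x)): false | y := 8 | v := 0 | iter i=-2: | v := 7 | iter i=-1: | v := 14 | iter i=0: | v := 21 | iter i=1: | v := 28 | iter i=2: | v := 35 | v := -10 | result 100
16 and 100 differ, so these are not the same function on this domain.
verdict: not equivalent; witness: x=-1, y=-5


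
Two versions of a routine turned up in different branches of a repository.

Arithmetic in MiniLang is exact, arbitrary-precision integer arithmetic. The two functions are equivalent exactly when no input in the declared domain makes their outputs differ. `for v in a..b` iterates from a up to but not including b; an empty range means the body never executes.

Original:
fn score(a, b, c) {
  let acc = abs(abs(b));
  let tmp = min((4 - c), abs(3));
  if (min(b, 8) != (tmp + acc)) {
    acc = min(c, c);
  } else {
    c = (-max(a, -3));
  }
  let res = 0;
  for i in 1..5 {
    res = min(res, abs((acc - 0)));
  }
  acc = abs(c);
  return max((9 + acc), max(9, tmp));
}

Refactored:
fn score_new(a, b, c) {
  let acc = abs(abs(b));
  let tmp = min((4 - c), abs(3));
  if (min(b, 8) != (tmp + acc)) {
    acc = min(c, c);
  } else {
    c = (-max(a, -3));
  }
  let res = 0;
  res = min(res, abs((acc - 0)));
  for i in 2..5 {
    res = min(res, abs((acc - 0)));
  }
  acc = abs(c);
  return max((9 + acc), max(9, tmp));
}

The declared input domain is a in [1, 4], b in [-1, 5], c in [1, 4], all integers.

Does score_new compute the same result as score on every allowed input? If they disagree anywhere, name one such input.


Behavior is preserved: although arithmetic usage differs, and min/max/abs usage differs, and loop structure differs, and statement counts differ, and constant usage differs, the outputs never diverge.
Tracing a=3, b=1, c=1: score: acc = 1; tmp = 3; (min(b, 8) != (tmp + acc)) -> true; acc = 1; res = 0; [i=1]; res = 0; [i=2]; res = 0; [i=3]; res = 0; [i=4]; res = 0; acc = 1; return 10 | score_new: acc = 1; tmp = 3; (min(b, 8) != (tmp + acc)) -> true; acc = 1; res = 0; res = 0; [i=2]; res = 0; [i=3]; res = 0; [i=4]; res = 0; acc = 1; return 10 — matching result 10.
An exhaustive pass over the 112 declared inputs shows identical outputs.
verdict: equivalent


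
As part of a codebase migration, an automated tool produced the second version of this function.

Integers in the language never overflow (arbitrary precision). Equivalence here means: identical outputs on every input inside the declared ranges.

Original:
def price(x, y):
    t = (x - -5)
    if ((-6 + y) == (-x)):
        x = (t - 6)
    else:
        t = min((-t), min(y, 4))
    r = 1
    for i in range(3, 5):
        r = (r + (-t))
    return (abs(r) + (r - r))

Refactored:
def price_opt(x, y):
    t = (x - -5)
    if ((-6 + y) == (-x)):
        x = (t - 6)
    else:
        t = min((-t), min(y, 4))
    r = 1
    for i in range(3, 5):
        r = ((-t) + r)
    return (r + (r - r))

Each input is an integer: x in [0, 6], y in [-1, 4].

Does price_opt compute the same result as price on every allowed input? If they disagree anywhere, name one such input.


These are not equivalent — on x=2, y=4 the outputs split (13 vs -13).
price: t becomes 7; next ((-6 + y) == (-x)) evaluates to true; next x becomes 1; next r becomes 1; next at i=3:; next r becomes -6; next at i=4:; next r becomes -13; next final value 13
price_opt: t becomes 7; next ((-6 + y) == (-x)) evaluates to true; next x becomes 1; next r becomes 1; next at i=3:; next r becomes -6; next at i=4:; next r becomes -13; next final value -13
verdict: not equivalent; witness: x=2, y=4


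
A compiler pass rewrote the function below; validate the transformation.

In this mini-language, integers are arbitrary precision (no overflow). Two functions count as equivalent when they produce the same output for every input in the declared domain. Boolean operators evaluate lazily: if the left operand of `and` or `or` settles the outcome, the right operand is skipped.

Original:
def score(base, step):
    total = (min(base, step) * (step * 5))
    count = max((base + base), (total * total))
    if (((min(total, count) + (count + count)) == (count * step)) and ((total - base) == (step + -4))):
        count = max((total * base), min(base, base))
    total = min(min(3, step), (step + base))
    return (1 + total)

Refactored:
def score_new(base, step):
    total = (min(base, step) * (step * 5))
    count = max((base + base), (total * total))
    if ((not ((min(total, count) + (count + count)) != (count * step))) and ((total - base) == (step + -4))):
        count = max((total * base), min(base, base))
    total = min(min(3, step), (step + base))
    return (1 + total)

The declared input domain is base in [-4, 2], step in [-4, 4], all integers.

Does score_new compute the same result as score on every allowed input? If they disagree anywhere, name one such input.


Equivalent — the differences include comparison usage differs; also boolean connective usage differs, yet no declared input distinguishes the two.
Tracing base=2, step=0: score: total = 0; count = 4; (((min(total, count) + (count + count)) == (count * step)) and ((total - base) == (step + -4))) -> false; total = 0; return 1 | score_new: total = 0; count = 4; ((not ((min(total, count) + (count + count)) != (count * step))) and ((total - base) == (step + -4))) -> false; total = 0; return 1 — matching result 1.
Checked all 63 inputs in the declared domain: the outputs agree on every one.
verdict: equivalent


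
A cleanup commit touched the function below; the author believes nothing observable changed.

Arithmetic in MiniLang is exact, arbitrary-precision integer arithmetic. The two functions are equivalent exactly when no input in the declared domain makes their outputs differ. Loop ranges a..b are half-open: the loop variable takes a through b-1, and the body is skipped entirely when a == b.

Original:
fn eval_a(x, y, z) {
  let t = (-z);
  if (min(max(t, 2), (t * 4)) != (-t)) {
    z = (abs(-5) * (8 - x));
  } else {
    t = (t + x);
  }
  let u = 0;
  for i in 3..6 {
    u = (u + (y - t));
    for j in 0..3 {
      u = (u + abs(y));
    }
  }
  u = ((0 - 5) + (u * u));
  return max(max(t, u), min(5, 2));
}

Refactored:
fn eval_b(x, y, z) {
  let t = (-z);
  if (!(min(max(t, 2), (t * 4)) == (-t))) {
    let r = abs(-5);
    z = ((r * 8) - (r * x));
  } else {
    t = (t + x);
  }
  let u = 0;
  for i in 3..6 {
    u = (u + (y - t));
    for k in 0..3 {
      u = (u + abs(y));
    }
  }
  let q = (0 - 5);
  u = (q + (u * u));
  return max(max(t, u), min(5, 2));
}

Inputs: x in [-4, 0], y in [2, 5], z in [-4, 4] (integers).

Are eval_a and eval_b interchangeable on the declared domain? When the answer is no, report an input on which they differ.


Comparing the listings, the differences include: local variable names differ, plus arithmetic usage differs, plus boolean connective usage differs, plus statement counts differ, plus comparison usage differs.
Tracing x=-4, y=3, z=0: eval_a: t=0, then (min(max(t, 2), (t * 4)) != (-t)) is false, then t=-4, then u=0, then (i=3), then u=7, then (j=0), then u=10, then (j=1), then u=13, then (j=2), then u=16, then (i=4), then u=23, then (j=0), then u=26, then (j=1), then u=29, then (j=2), then u=32, then (i=5), then u=39, then (j=0), then u=42, then (j=1), then u=45, then (j=2), then u=48, then u=2299, then returns 2299 | eval_b: t=0, then (!(min(max(t, 2), (t * 4)) == (-t))) is false, then t=-4, then u=0, then (i=3), then u=7, then (k=0), then u=10, then (k=1), then u=13, then (k=2), then u=16, then (i=4), then u=23, then (k=0), then u=26, then (k=1), then u=29, then (k=2), then u=32, then (i=5), then u=39, then (k=0), then u=42, then (k=1), then u=45, then (k=2), then u=48, then q=-5, then u=2299, then returns 2299 — matching result 2299.
Every one of the 180 inputs gives matching results.
verdict: equivalent


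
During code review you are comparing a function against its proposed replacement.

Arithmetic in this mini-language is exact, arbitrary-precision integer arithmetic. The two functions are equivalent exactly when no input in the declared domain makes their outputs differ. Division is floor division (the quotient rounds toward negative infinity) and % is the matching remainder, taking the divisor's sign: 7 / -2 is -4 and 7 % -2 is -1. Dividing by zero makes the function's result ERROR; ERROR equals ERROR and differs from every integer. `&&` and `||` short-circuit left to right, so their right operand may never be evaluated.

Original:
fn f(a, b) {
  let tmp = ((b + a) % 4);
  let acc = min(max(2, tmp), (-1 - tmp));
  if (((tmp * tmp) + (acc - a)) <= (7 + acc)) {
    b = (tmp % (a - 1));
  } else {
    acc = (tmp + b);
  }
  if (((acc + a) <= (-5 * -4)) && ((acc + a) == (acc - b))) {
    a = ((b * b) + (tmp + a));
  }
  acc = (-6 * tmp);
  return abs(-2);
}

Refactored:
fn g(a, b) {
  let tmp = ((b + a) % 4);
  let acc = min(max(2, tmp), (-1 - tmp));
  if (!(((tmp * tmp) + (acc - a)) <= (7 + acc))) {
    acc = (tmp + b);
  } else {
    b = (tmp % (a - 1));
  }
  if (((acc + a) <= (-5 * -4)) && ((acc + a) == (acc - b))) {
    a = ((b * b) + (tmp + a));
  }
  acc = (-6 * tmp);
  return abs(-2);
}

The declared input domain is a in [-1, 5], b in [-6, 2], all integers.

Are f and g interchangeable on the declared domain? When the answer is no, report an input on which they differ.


Behavior is preserved: although boolean connective usage differs, the outputs never diverge.
As a probe, take a=-1, b=-2: f runs tmp = 1; acc = -2; (((tmp * tmp) + (acc - a)) <= (7 + acc)) -> true; b = -1; (((acc + a) <= (-5 * -4)) && ((acc + a) == (acc - b))) -> false; acc = -6; return 2; g runs tmp = 1; acc = -2; (!(((tmp * tmp) + (acc - a)) <= (7 + acc))) -> false; b = -1; (((acc + a) <= (-5 * -4)) && ((acc + a) == (acc - b))) -> false; acc = -6; return 2; both end at 2.
Checked all 63 inputs in the declared domain: the outputs agree on every one.
verdict: equivalent


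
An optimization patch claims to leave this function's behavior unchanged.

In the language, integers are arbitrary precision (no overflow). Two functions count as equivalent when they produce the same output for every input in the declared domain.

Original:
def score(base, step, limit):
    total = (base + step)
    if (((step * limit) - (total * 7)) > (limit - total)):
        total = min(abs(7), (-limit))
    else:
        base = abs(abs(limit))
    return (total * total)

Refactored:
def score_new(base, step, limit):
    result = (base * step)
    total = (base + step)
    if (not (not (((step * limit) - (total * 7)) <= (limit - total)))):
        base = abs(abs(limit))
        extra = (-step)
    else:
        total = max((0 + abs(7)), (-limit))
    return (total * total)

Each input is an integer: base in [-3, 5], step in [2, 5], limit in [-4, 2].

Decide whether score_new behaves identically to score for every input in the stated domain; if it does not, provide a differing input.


On input base=-3, step=2, limit=-4, score returns 16 while score_new returns 49.
verdict: not equivalent; witness: base=-3, step=2, limit=-4


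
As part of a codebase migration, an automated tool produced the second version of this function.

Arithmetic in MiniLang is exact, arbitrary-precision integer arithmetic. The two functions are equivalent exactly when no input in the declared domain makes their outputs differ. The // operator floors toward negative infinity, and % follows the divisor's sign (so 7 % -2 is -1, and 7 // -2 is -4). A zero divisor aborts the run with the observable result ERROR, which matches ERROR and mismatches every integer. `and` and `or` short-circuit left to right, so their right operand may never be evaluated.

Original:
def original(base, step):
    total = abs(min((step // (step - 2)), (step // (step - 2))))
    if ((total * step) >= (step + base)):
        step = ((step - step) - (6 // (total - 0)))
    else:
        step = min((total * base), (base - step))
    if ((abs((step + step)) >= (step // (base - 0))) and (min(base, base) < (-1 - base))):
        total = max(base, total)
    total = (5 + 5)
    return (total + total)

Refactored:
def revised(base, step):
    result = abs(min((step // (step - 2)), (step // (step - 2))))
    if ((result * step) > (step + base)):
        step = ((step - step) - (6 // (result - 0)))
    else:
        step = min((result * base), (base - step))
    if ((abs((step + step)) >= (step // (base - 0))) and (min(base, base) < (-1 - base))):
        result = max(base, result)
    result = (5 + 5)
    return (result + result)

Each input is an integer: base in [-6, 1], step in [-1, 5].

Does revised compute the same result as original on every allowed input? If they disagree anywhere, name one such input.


Not equivalent: base=1, step=-1 separates them (ERROR vs 20).
original: total=0, then ((total * step) >= (step + base)) is true, then a zero divisor aborts: ERROR
revised: result=0, then ((result * step) > (step + base)) is false, then step=0, then ((abs((step + step)) >= (step // (base - 0))) and (min(base, base) < (-1 - base))) is false, then result=10, then returns 20
verdict: not equivalent; witness: base=1, step=-1


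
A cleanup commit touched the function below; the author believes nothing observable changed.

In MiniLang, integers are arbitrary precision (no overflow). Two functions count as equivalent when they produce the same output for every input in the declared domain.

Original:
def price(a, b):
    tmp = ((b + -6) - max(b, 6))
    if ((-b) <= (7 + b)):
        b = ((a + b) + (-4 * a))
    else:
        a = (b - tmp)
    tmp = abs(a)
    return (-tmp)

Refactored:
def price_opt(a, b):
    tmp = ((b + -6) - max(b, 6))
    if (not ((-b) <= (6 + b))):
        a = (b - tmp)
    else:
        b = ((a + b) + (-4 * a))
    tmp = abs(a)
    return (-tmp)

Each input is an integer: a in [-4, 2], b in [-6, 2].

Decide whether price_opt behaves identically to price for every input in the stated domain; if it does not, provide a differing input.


The suspicious edit (`7` became `6`) never changes the result for any input inside the declared domain.
Spot check at a=0, b=2 — price: tmp becomes -10; next ((-b) <= (7 + b)) evaluates to true; next b becomes 2; next tmp becomes 0; next final value 0. price_opt: tmp becomes -10; next (not ((-b) <= (6 + b))) evaluates to false; next b becomes 2; next tmp becomes 0; next final value 0. Both give 0.
Sweeping the whole domain (63 inputs) finds no disagreement.
verdict: equivalent


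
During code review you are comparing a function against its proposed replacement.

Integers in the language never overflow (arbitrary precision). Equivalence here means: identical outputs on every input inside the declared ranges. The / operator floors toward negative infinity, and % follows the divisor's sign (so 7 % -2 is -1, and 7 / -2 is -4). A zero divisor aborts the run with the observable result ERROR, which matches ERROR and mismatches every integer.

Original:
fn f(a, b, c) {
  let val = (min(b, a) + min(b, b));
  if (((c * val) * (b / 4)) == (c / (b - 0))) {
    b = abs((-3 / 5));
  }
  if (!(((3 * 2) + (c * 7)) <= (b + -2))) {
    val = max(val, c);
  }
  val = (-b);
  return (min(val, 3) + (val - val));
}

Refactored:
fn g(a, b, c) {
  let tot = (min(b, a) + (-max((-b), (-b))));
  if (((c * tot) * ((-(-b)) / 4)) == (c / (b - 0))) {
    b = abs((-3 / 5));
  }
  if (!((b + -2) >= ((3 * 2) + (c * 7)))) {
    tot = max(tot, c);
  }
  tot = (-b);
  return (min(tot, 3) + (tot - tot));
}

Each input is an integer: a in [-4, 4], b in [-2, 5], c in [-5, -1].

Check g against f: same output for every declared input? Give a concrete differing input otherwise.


Differences: min/max/abs usage differs, plus comparison usage differs, plus local variable names differ — yet all 360 inputs agree.
verdict: equivalent


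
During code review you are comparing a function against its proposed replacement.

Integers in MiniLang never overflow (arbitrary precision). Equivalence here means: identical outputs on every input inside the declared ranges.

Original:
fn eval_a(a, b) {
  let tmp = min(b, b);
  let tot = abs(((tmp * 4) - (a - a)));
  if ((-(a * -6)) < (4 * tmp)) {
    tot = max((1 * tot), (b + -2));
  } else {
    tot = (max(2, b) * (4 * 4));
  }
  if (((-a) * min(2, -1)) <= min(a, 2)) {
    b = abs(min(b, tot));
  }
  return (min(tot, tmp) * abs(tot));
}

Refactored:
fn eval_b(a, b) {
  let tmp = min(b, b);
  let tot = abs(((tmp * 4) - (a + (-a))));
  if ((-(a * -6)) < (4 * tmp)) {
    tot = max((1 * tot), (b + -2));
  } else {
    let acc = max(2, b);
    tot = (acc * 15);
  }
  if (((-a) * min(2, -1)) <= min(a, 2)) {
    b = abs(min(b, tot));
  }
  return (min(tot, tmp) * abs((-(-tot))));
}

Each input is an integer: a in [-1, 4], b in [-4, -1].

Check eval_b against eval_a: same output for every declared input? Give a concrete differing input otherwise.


These are not equivalent — on a=-1, b=-4 the outputs split (-128 vs -120).
eval_a: tmp=-4, then tot=16, then ((-(a * -6)) < (4 * tmp)) is false, then tot=32, then (((-a) * min(2, -1)) <= min(a, 2)) is true, then b=4, then returns -128
eval_b: tmp=-4, then tot=16, then ((-(a * -6)) < (4 * tmp)) is false, then acc=2, then tot=30, then (((-a) * min(2, -1)) <= min(a, 2)) is true, then b=4, then returns -120
verdict: not equivalent; witness: a=-1, b=-4


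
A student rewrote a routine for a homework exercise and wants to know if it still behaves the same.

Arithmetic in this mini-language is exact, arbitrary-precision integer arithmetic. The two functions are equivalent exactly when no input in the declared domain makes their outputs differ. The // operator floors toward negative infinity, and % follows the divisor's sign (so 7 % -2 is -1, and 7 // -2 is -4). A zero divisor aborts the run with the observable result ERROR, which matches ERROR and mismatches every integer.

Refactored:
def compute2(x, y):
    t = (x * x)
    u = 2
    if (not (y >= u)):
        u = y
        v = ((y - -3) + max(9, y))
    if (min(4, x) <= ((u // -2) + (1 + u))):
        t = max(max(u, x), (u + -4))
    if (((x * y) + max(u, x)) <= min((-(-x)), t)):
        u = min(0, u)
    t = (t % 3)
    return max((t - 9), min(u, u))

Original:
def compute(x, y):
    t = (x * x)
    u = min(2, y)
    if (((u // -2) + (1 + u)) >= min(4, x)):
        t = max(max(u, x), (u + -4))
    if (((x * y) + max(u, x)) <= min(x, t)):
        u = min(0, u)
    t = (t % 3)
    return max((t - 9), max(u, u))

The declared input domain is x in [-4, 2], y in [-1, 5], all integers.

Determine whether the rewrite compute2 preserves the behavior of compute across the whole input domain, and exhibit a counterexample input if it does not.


Equivalent. The one real change (`max(u, u)` became `min(u, u)`) has no effect anywhere in the declared ranges.
An exhaustive pass over the 49 declared inputs shows identical outputs.
Tracing x=0, y=4: compute: t = 0; u = 2; (((u // -2) + (1 + u)) >= min(4, x)) -> true; t = 2; (((x * y) + max(u, x)) <= min(x, t)) -> false; t = 2; return 2 | compute2: t = 0; u = 2; (not (y >= u)) -> false; (min(4, x) <= ((u // -2) + (1 + u))) -> true; t = 2; (((x * y) + max(u, x)) <= min((-(-x)), t)) -> false; t = 2; return 2 — matching result 2.
verdict: equivalent


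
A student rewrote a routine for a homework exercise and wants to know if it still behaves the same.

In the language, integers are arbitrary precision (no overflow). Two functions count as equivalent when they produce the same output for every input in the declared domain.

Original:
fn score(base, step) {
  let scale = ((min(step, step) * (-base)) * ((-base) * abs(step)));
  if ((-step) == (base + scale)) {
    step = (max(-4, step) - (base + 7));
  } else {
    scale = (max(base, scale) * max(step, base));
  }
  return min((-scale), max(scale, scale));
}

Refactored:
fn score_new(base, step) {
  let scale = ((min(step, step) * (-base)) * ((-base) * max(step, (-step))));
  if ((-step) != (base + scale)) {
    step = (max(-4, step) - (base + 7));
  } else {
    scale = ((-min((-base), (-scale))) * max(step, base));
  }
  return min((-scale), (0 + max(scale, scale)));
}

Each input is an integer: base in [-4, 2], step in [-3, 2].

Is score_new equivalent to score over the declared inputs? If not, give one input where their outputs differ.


These are not equivalent — on base=-4, step=-3 the outputs split (-12 vs -144).
score: scale becomes -144; next ((-step) == (base + scale)) evaluates to false; next scale becomes 12; next final value -12
score_new: scale becomes -144; next ((-step) != (base + scale)) evaluates to true; next step becomes -6; next final value -144
verdict: not equivalent; witness: base=-4, step=-3


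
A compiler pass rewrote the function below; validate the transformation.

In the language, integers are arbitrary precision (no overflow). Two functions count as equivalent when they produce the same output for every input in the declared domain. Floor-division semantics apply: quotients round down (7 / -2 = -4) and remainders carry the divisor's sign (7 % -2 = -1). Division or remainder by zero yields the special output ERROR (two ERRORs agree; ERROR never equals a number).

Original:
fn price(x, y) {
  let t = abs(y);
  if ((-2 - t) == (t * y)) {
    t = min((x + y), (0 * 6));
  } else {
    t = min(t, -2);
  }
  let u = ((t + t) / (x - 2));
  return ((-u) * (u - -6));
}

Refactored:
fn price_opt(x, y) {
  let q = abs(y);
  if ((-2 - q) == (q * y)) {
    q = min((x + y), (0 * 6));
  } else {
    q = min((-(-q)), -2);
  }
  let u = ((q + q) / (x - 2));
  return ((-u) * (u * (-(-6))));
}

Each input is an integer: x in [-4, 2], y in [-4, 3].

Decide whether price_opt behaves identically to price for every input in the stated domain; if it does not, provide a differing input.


On input x=-4, y=-2, price returns -16 while price_opt returns -24.
verdict: not equivalent; witness: x=-4, y=-2


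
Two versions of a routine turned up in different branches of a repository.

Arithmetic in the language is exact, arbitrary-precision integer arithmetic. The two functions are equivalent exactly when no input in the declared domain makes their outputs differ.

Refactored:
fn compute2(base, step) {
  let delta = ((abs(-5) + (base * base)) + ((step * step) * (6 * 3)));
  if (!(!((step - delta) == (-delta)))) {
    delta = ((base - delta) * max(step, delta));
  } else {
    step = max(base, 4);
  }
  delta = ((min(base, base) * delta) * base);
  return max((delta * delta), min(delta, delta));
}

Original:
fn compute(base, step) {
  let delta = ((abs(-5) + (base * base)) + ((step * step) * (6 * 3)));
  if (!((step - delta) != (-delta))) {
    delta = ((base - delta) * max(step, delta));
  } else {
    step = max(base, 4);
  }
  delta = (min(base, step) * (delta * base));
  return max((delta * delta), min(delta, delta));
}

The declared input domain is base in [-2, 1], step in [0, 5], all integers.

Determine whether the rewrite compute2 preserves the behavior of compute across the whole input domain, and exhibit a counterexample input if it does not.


Evaluate both at base=1, step=0.
compute: delta=6, then (!((step - delta) != (-delta))) is true, then delta=-30, then delta=0, then returns 0
compute2: delta=6, then (!(!((step - delta) == (-delta)))) is true, then delta=-30, then delta=-30, then returns 900
0 vs 900 — the two versions disagree here.
verdict: not equivalent; witness: base=1, step=0


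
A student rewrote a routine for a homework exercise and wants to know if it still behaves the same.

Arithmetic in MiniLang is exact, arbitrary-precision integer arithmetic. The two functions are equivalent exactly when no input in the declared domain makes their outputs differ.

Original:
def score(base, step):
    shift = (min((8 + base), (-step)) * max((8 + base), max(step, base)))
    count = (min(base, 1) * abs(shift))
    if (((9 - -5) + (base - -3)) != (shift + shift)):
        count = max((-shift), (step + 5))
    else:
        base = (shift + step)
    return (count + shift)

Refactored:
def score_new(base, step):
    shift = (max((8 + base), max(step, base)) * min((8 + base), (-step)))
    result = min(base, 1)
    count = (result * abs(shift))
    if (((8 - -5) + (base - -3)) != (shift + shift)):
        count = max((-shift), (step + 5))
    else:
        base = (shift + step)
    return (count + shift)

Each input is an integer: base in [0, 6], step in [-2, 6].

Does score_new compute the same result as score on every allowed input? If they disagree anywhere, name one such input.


These are not equivalent — on base=0, step=-1 the outputs split (12 vs 8).
score: shift becomes 8; next count becomes 0; next (((9 - -5) + (base - -3)) != (shift + shift)) evaluates to true; next count becomes 4; next final value 12
score_new: shift becomes 8; next result becomes 0; next count becomes 0; next (((8 - -5) + (base - -3)) != (shift + shift)) evaluates to false; next base becomes 7; next final value 8
verdict: not equivalent; witness: base=0, step=-1


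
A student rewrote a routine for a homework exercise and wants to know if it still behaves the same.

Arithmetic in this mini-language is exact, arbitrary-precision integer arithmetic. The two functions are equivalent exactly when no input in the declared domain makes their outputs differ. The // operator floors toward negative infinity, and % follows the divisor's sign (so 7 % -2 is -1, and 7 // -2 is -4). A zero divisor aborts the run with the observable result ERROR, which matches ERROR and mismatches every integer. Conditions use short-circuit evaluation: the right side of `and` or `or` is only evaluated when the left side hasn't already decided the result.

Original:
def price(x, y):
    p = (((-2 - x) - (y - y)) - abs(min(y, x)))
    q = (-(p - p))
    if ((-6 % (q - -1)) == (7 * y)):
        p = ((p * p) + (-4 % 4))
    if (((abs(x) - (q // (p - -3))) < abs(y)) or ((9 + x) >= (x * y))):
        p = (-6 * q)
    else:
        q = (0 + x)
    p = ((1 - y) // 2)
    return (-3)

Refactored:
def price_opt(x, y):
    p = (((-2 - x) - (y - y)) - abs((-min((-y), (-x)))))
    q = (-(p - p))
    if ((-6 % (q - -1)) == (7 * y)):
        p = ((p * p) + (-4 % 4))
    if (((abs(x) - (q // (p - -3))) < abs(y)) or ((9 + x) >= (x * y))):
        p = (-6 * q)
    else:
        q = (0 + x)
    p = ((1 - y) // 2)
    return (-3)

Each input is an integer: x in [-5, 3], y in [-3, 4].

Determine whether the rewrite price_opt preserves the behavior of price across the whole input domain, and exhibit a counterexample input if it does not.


Evaluate both at x=-3, y=4.
price: p=-2, then q=0, then ((-6 % (q - -1)) == (7 * y)) is false, then (((abs(x) - (q // (p - -3))) < abs(y)) or ((9 + x) >= (x * y))) is true, then p=0, then p=-2, then returns -3
price_opt: p=-3, then q=0, then ((-6 % (q - -1)) == (7 * y)) is false, then a zero divisor aborts: ERROR
-3 != ERROR, so the rewrite changes behavior.
verdict: not equivalent; witness: x=-3, y=4


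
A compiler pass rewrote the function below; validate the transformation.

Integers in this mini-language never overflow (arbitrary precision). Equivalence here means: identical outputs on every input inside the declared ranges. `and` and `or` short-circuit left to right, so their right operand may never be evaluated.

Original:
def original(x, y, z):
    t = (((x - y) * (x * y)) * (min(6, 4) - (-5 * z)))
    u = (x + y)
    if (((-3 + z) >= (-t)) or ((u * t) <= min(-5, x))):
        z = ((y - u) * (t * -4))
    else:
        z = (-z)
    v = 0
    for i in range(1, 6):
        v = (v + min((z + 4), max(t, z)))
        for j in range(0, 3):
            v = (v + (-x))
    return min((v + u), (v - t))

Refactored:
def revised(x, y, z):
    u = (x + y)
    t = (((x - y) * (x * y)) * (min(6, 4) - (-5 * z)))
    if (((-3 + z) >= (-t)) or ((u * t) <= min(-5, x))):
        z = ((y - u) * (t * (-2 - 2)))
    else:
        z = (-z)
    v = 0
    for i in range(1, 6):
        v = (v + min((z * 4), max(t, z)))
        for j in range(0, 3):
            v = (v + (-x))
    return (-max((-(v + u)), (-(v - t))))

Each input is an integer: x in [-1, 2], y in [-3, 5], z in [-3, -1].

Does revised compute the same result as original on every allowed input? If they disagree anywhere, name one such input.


These are not equivalent — on x=2, y=1, z=-3 the outputs split (-887 vs -3547).
original: t := -22 | u := 3 | (((-3 + z) >= (-t)) or ((u * t) <= min(-5, x))): true | z := -176 | v := 0 | iter i=1: | v := -172 | iter j=0: | v := -174 | iter j=1: | v := -176 | iter j=2: | v := -178 | iter i=2: | v := -350 | iter j=0: | v := -352 | iter j=1: | v := -354 | iter j=2: | v := -356 | iter i=3: | v := -528 | iter j=0: | v := -530 | iter j=1: | v := -532 | iter j=2: | v := -534 | iter i=4: | v := -706 | iter j=0: | v := -708 | iter j=1: | v := -710 | iter j=2: | v := -712 | iter i=5: | v := -884 | iter j=0: | v := -886 | iter j=1: | v := -888 | iter j=2: | v := -890 | result -887
revised: u := 3 | t := -22 | (((-3 + z) >= (-t)) or ((u * t) <= min(-5, x))): true | z := -176 | v := 0 | iter i=1: | v := -704 | iter j=0: | v := -706 | iter j=1: | v := -708 | iter j=2: | v := -710 | iter i=2: | v := -1414 | iter j=0: | v := -1416 | iter j=1: | v := -1418 | iter j=2: | v := -1420 | iter i=3: | v := -2124 | iter j=0: | v := -2126 | iter j=1: | v := -2128 | iter j=2: | v := -2130 | iter i=4: | v := -2834 | iter j=0: | v := -2836 | iter j=1: | v := -2838 | iter j=2: | v := -2840 | iter i=5: | v := -3544 | iter j=0: | v := -3546 | iter j=1: | v := -3548 | iter j=2: | v := -3550 | result -3547
verdict: not equivalent; witness: x=2, y=1, z=-3


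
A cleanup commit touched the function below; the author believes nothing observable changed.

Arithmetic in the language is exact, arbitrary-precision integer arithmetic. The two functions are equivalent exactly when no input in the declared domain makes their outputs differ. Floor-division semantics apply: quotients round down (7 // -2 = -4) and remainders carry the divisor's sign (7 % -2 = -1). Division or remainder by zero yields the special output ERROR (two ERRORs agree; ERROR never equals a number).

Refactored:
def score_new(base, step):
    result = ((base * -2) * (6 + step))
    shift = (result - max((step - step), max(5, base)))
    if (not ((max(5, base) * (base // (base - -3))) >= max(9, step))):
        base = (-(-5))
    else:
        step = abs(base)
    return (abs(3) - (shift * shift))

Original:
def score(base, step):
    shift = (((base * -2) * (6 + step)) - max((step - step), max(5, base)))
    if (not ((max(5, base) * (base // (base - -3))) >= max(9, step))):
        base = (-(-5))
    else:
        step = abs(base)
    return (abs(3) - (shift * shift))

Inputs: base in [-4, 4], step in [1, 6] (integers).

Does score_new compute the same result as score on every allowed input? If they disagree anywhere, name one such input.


Changes here: statement counts differ, and local variable names differ; the full 54-point sweep finds no disagreement.
verdict: equivalent


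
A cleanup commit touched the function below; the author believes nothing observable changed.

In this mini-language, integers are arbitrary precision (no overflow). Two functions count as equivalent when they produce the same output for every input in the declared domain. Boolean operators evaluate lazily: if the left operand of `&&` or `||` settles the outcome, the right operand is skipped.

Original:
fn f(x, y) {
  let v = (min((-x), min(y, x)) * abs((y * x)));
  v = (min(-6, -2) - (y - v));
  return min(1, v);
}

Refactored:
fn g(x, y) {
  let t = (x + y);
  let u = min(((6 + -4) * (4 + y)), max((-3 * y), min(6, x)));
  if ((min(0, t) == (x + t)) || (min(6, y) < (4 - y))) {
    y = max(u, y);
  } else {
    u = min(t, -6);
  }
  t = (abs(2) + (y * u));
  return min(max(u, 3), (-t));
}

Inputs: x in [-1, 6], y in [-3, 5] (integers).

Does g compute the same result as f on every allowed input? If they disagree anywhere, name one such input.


These are not equivalent — on x=-1, y=-3 the outputs split (-12 vs -6).
f: v=-9, then v=-12, then returns -12
g: t=-4, then u=2, then ((min(0, t) == (x + t)) || (min(6, y) < (4 - y))) is true, then y=2, then t=6, then returns -6
verdict: not equivalent; witness: x=-1, y=-3


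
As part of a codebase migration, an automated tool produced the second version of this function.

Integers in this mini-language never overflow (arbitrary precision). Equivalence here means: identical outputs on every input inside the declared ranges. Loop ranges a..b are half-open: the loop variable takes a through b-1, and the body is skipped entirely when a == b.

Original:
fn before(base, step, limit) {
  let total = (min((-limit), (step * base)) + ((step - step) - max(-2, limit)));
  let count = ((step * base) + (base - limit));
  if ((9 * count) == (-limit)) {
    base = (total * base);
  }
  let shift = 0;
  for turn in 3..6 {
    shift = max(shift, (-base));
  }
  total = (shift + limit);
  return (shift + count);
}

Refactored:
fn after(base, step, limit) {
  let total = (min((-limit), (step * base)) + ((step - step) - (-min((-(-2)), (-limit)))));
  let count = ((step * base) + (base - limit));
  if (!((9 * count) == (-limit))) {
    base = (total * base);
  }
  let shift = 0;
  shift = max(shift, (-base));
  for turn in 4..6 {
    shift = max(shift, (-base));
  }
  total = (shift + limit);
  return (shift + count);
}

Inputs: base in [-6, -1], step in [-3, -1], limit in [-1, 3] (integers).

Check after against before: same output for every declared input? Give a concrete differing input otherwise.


The rewrite breaks on base=-6, step=-3, limit=-1, where the results are 19 and 25.
before: total = 2; count = 13; ((9 * count) == (-limit)) -> false; shift = 0; [turn=3]; shift = 6; [turn=4]; shift = 6; [turn=5]; shift = 6; total = 5; return 19
after: total = 2; count = 13; (!((9 * count) == (-limit))) -> true; base = -12; shift = 0; shift = 12; [turn=4]; shift = 12; [turn=5]; shift = 12; total = 11; return 25
verdict: not equivalent; witness: base=-6, step=-3, limit=-1


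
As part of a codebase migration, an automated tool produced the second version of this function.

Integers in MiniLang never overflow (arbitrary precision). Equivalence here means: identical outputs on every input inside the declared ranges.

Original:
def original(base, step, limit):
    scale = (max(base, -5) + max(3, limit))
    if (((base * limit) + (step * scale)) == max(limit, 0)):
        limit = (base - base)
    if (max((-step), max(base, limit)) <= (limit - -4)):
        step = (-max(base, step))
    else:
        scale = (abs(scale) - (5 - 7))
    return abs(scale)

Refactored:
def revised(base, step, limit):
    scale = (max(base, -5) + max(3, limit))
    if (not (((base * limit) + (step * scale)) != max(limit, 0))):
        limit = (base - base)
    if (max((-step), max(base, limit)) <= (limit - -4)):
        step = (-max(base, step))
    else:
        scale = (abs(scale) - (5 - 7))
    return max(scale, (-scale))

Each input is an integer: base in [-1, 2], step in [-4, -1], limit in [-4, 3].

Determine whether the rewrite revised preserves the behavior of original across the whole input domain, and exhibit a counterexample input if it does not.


Changes here: comparison usage differs; and min/max/abs usage differs; and boolean connective usage differs; the full 128-point sweep finds no disagreement.
verdict: equivalent
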